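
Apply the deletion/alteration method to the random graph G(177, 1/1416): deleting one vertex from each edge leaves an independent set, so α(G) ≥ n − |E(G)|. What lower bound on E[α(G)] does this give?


E[|E(G)|] = C(177, 2)·p = 15576 · (1/1416) = 11.
E[α(G)] ≥ n − E[|E(G)|] = 177 − 11 = 166.
Numerically: ≈ 166.000000.
(This is only a lower bound; the true E[α(G)] may be larger.)

E[α(G)] ≥ 166 ≈ 166.000000.


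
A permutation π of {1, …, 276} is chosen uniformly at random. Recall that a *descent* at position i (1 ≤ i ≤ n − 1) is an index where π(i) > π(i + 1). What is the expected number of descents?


Write X = Σ X_I over i = 1, …, 275, with X_I the indicator of one descent.
There are 275 indicators.
For each fixed i, the pair (π(i), π(i+1)) is a uniformly random ordered pair of distinct values from {1, …, 276}; by symmetry P[π(i) > π(i+1)] = 1/2.
By linearity: E[X] = 275 · (1/2) = (276 − 1) · (1/2) = 275/2 ≈ 137.500000.

E[X] = 275/2 = 137.500000.


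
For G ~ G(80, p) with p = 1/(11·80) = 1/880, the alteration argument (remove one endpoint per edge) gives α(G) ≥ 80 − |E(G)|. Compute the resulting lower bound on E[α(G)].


E[|E(G)|] = C(80, 2)·p = 3160 · (1/880) = 79/22.
E[α(G)] ≥ n − E[|E(G)|] = 80 − 79/22 = 1681/22.
Numerically: ≈ 76.40909.
(This is only a lower bound; the true E[α(G)] may be larger.)

E[α(G)] ≥ 1681/22 ≈ 76.40909.


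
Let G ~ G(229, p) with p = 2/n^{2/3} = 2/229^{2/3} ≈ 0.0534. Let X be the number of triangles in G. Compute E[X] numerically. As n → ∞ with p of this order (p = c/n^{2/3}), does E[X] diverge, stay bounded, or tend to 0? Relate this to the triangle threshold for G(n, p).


Number of potential triangles: C(229, 3) = 1975354.
Each occurs with probability p³ ≈ (0.0534)³ ≈ 1.52552e-04.
By linearity: E[X] = C(229, 3)·p³ ≈ 1975354 · 1.52552e-04 ≈ 301.345.
Since α = 2/3 < 1, p = c/n^{2/3} ≫ 1/n is above the triangle threshold p ~ 1/n. Asymptotically E[X] ~ (c³/6)·n^{3(1−α)} = (2³/6)·n^{1} → ∞; triangles are abundant w.h.p.

E[X] ≈ 301.345; in regime p = Θ(1/n^{2/3}) E[X] diverges (above the triangle threshold p ~ 1/n).


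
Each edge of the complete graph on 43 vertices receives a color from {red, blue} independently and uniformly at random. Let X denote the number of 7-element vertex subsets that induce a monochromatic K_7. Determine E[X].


Let X = Σ_S X_S over the C(43, 7) = 32224114 subsets S of size 7, where X_S = 1 if the K_7 on S is monochromatic.
For a fixed S, the K_7 on S has C(7, 2) = 21 edges. P[all 21 edges red] = (1/2)^21, and likewise for blue, so P[monochromatic] = 2·(1/2)^21 = 2^{1 − 21} = 1/1048576.
By linearity of expectation: E[X] = C(43, 7) · 2^{1 − 21} = 32224114 · 1/1048576 = 16112057/524288.
Numerically: E[X] ≈ 30.73131.

E[X] = C(43,7)·2^(1−C(7,2)) = 16112057/524288 ≈ 30.73131.


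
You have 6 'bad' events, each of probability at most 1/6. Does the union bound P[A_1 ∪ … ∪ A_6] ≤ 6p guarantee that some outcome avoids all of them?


Union bound: P[∪_{i=1}^{6} A_i] ≤ Σ_i P[A_i] ≤ 6·p = 6·(1/6) = 1.
Numerically: 1 ≈ 1.000000.
Is 1 < 1? NO.
Since the bound 1 is ≥ 1, the union bound is uninformative here; it does NOT by itself certify existence.

6·p = 1 ≈ 1.000000; existence NOT certified by the union bound.


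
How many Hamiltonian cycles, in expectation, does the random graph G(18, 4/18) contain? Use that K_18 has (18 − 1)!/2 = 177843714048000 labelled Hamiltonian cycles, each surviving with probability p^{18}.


K_18 has (18 − 1)!/2 = 177843714048000 labelled Hamiltonian cycles.
For each such Hamiltonian cycle H, let X_H = 1 if all 18 edges of H are present in G. Then P[X_H = 1] = p^{18} = (2/9)^{18} = 262144/150094635296999121.
By linearity: E[X] = Σ_H E[X_H] = 177843714048000 · p^{18} = 177843714048000 · 262144/150094635296999121 = 63951526166528000/205891132094649.
Numerically: E[X] ≈ 310.608.

E[X] = 177843714048000 · (2/9)^{18} = 63951526166528000/205891132094649 ≈ 310.608.


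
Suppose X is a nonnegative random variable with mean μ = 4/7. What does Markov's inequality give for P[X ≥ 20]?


μ = E[X] = 4/7, a = 20.
Markov: P[X ≥ 20] ≤ μ/a = (4/7)/20 = 1/35.
Numerically: ≈ 0.0286.
(Since a = 20 > μ = 0.5714, the bound 1/35 is < 1 and informative.)

P[X ≥ 20] ≤ 1/35 ≈ 0.0286.


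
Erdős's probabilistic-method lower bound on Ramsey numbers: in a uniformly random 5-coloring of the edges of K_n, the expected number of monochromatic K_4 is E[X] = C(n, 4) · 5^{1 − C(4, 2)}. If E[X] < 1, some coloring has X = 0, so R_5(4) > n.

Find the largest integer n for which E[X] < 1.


We need C(n, 4) · 5^{1 − 6} < 1, i.e. C(n, 4) < 5^{6 − 1} = 3125.
Check values of n near the boundary:
  n = 12: C(12, 4) = 495; 495 < 3125? YES
  n = 13: C(13, 4) = 715; 715 < 3125? YES
  n = 14: C(14, 4) = 1001; 1001 < 3125? YES
  n = 15: C(15, 4) = 1365; 1365 < 3125? YES
  n = 16: C(16, 4) = 1820; 1820 < 3125? YES
  n = 17: C(17, 4) = 2380; 2380 < 3125? YES
  n = 18: C(18, 4) = 3060; 3060 < 3125? YES
  n = 19: C(19, 4) = 3876; 3876 < 3125? NO
The largest n with C(n, 4) < 3125 is n = 18 (where E[X] = 612/625 ≈ 0.979200). Hence R_5(4) > 18, i.e. R_5(4) ≥ 19.

Largest n = 18; hence R_5(4) > 18.


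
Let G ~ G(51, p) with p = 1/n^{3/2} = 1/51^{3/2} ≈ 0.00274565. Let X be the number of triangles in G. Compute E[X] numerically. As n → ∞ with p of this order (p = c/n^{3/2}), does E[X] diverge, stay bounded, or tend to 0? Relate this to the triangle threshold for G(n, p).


Number of potential triangles: C(51, 3) = 20825.
Each occurs with probability p³ ≈ (0.00274565)³ ≈ 2.06982776e-08.
By linearity: E[X] = C(51, 3)·p³ ≈ 20825 · 2.06982776e-08 ≈ 0.000431.
Since α = 3/2 > 1, p = c/n^{3/2} = o(1/n) is below the triangle threshold p ~ 1/n. Asymptotically E[X] ~ (c³/6)·n^{3(1−α)} = (1³/6)·n^{-1.5} → 0, so by Markov's inequality G has no triangles w.h.p.

E[X] ≈ 0.000431; in regime p = Θ(1/n^{3/2}) E[X] tends to 0 (below the triangle threshold p ~ 1/n).


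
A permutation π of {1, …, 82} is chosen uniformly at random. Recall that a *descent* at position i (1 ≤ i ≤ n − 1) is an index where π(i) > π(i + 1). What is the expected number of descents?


Write X = Σ X_I over i = 1, …, 81, with X_I the indicator of one descent.
There are 81 indicators.
For each fixed i, the pair (π(i), π(i+1)) is a uniformly random ordered pair of distinct values from {1, …, 82}; by symmetry P[π(i) > π(i+1)] = 1/2.
By linearity: E[X] = 81 · (1/2) = (82 − 1) · (1/2) = 81/2 ≈ 40.500000.

E[X] = 81/2 = 40.500000.


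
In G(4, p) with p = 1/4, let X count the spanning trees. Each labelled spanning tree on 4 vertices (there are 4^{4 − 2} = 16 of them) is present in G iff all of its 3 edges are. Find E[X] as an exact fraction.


K_4 has 4^{4 − 2} = 16 labelled spanning trees.
For each such spanning tree H, let X_H = 1 if all 3 edges of H are present in G. Then P[X_H = 1] = p^{3} = (1/4)^{3} = 1/64.
Summing the indicators: E[X] = Σ_H E[X_H] = 16 · p^{3} = 16 · 1/64 = 1/4.
Numerically: E[X] ≈ 0.25.

E[X] = 16 · (1/4)^{3} = 1/4 ≈ 0.25.


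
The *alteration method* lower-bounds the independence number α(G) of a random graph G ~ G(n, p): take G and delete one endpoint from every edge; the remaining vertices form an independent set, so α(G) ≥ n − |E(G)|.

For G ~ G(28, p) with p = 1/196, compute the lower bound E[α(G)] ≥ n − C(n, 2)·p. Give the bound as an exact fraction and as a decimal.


E[|E(G)|] = C(28, 2)·p = 378 · (1/196) = 27/14.
E[α(G)] ≥ n − E[|E(G)|] = 28 − 27/14 = 365/14.
Numerically: ≈ 26.071.
(This is only a lower bound; the true E[α(G)] may be larger.)

E[α(G)] ≥ 365/14 ≈ 26.071.


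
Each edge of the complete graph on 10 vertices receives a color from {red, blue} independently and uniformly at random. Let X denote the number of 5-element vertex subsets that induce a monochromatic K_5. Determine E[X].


Let X = Σ_S X_S over the C(10, 5) = 252 subsets S of size 5, where X_S = 1 if the K_5 on S is monochromatic.
For a fixed S, the K_5 on S has C(5, 2) = 10 edges. P[all 10 edges red] = (1/2)^10, and likewise for blue, so P[monochromatic] = 2·(1/2)^10 = 2^{1 − 10} = 1/512.
By linearity of expectation: E[X] = C(10, 5) · 2^{1 − 10} = 252 · 1/512 = 63/128.
Numerically: E[X] ≈ 0.492188.

E[X] = C(10,5)·2^(1−C(5,2)) = 63/128 ≈ 0.492188.


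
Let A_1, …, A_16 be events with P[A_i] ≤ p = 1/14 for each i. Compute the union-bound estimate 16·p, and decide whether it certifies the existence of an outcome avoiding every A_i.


Union bound: P[∪_{i=1}^{16} A_i] ≤ Σ_i P[A_i] ≤ 16·p = 16·(1/14) = 8/7.
Numerically: 8/7 ≈ 1.142857.
Is 8/7 < 1? NO.
Since the bound 8/7 is ≥ 1, the union bound is uninformative here; it does NOT by itself certify existence.

16·p = 8/7 ≈ 1.142857; existence NOT certified by the union bound.


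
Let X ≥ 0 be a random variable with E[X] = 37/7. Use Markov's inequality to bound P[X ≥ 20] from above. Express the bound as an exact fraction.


μ = E[X] = 37/7, a = 20.
Markov: P[X ≥ 20] ≤ μ/a = (37/7)/20 = 37/140.
Numerically: ≈ 0.26429.
(Since a = 20 > μ = 5.28571, the bound 37/140 is < 1 and informative.)

P[X ≥ 20] ≤ 37/140 ≈ 0.26429.


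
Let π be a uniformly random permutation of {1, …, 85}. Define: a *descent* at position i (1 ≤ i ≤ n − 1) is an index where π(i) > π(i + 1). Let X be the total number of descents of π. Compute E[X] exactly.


Write X = Σ X_I over i = 1, …, 84, with X_I the indicator of one descent.
There are 84 indicators.
For each fixed i, the pair (π(i), π(i+1)) is a uniformly random ordered pair of distinct values from {1, …, 85}; by symmetry P[π(i) > π(i+1)] = 1/2.
By linearity: E[X] = 84 · (1/2) = (85 − 1) · (1/2) = 42 ≈ 42.000000.

E[X] = 42 = 42.000000.


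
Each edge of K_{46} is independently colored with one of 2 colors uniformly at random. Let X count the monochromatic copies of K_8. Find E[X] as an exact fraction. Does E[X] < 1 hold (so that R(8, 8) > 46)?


E[X] = C(46, 8) · 2^{1 − 28} = 260932815 · 2^{−27} = 260932815/134217728.
As a reduced fraction: E[X] = 260932815/134217728 ≈ 1.94410.
Is E[X] < 1? NO.
Since E[X] ≥ 1, the first-moment bound is inconclusive at n = 46; it does NOT by itself certify R(8, 8) > 46.

E[X] = 260932815/134217728 ≈ 1.94410; E[X] ≥ 1; first-moment method inconclusive here.


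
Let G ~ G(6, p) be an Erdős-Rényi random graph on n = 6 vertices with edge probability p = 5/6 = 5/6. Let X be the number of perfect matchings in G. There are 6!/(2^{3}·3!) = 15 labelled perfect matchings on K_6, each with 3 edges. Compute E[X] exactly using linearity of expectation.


K_6 has 6!/(2^{3}·3!) = 15 labelled perfect matchings.
For each such perfect matching H, let X_H = 1 if all 3 edges of H are present in G. Then P[X_H = 1] = p^{3} = (5/6)^{3} = 125/216.
By linearity of expectation: E[X] = Σ_H E[X_H] = 15 · p^{3} = 15 · 125/216 = 625/72.
Numerically: E[X] ≈ 8.6806.

E[X] = 15 · (5/6)^{3} = 625/72 ≈ 8.6806.


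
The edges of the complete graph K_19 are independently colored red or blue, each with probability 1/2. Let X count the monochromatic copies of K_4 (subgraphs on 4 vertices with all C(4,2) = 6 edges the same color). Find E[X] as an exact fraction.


Let X = Σ_S X_S over the C(19, 4) = 3876 subsets S of size 4, where X_S = 1 if the K_4 on S is monochromatic.
For a fixed S, the K_4 on S has C(4, 2) = 6 edges. P[all 6 edges red] = (1/2)^6, and likewise for blue, so P[monochromatic] = 2·(1/2)^6 = 2^{1 − 6} = 1/32.
By linearity of expectation: E[X] = C(19, 4) · 2^{1 − 6} = 3876 · 1/32 = 969/8.
Numerically: E[X] ≈ 121.125000.

E[X] = C(19,4)·2^(1−C(4,2)) = 969/8 ≈ 121.125000.


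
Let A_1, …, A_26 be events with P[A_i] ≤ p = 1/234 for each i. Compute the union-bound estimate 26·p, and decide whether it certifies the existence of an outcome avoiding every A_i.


Union bound: P[∪_{i=1}^{26} A_i] ≤ Σ_i P[A_i] ≤ 26·p = 26·(1/234) = 1/9.
Numerically: 1/9 ≈ 0.111111.
Is 1/9 < 1? YES.
Since P[∪ A_i] ≤ 1/9 < 1, the complement has P[∩ A_i^c] ≥ 1 − 1/9 = 8/9 > 0, so some outcome avoids every A_i.

26·p = 1/9 ≈ 0.111111; existence CERTIFIED by the union bound.


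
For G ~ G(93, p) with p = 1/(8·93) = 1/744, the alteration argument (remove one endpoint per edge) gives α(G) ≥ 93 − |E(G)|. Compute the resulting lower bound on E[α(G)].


E[|E(G)|] = C(93, 2)·p = 4278 · (1/744) = 23/4.
E[α(G)] ≥ n − E[|E(G)|] = 93 − 23/4 = 349/4.
Numerically: ≈ 87.250.
(This is only a lower bound; the true E[α(G)] may be larger.)

E[α(G)] ≥ 349/4 ≈ 87.250.


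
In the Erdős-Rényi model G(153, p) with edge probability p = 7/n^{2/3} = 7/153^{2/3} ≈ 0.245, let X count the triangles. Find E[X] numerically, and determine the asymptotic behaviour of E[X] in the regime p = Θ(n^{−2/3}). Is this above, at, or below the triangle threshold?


Number of potential triangles: C(153, 3) = 585276.
Each occurs with probability p³ ≈ (0.245)³ ≈ 1.46525e-02.
By linearity: E[X] = C(153, 3)·p³ ≈ 585276 · 1.46525e-02 ≈ 8575.747.
Since α = 2/3 < 1, p = c/n^{2/3} ≫ 1/n is above the triangle threshold p ~ 1/n. Asymptotically E[X] ~ (c³/6)·n^{3(1−α)} = (7³/6)·n^{1} → ∞; triangles are abundant w.h.p.

E[X] ≈ 8575.747; in regime p = Θ(1/n^{2/3}) E[X] diverges (above the triangle threshold p ~ 1/n).


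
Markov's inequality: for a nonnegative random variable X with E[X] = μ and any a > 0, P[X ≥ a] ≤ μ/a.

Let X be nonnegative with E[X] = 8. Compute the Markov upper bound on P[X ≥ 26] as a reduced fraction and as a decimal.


μ = E[X] = 8, a = 26.
Markov: P[X ≥ 26] ≤ μ/a = (8)/26 = 4/13.
Numerically: ≈ 0.307692.
(Since a = 26 > μ = 8.000000, the bound 4/13 is < 1 and informative.)

P[X ≥ 26] ≤ 4/13 ≈ 0.307692.


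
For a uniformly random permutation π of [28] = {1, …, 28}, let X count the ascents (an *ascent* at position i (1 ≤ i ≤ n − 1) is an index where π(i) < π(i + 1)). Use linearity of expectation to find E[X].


Write X = Σ X_I over i = 1, …, 27, with X_I the indicator of one ascent.
There are 27 indicators.
For each fixed i, the pair (π(i), π(i+1)) is a uniformly random ordered pair of distinct values from {1, …, 28}; by symmetry P[π(i) < π(i+1)] = 1/2.
By linearity: E[X] = 27 · (1/2) = (28 − 1) · (1/2) = 27/2 ≈ 13.500000.

E[X] = 27/2 = 13.500000.


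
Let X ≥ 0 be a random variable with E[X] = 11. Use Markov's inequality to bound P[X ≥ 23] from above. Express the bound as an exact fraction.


μ = E[X] = 11, a = 23.
Markov: P[X ≥ 23] ≤ μ/a = (11)/23 = 11/23.
Numerically: ≈ 0.478261.
(Since a = 23 > μ = 11.000000, the bound 11/23 is < 1 and informative.)

P[X ≥ 23] ≤ 11/23 ≈ 0.478261.


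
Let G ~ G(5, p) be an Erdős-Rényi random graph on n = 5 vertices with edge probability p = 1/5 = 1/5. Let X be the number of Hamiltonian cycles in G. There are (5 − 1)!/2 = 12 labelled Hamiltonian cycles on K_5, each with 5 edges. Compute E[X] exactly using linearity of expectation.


K_5 has (5 − 1)!/2 = 12 labelled Hamiltonian cycles.
For each such Hamiltonian cycle H, let X_H = 1 if all 5 edges of H are present in G. Then P[X_H = 1] = p^{5} = (1/5)^{5} = 1/3125.
By linearity of expectation: E[X] = Σ_H E[X_H] = 12 · p^{5} = 12 · 1/3125 = 12/3125.
Numerically: E[X] ≈ 0.00384.

E[X] = 12 · (1/5)^{5} = 12/3125 ≈ 0.00384.


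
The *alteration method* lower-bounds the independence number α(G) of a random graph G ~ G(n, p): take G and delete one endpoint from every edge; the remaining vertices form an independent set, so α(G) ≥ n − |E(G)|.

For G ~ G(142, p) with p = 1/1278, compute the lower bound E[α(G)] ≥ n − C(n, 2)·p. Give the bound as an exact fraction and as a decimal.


E[|E(G)|] = C(142, 2)·p = 10011 · (1/1278) = 47/6.
E[α(G)] ≥ n − E[|E(G)|] = 142 − 47/6 = 805/6.
Numerically: ≈ 134.1667.
(This is only a lower bound; the true E[α(G)] may be larger.)

E[α(G)] ≥ 805/6 ≈ 134.1667.


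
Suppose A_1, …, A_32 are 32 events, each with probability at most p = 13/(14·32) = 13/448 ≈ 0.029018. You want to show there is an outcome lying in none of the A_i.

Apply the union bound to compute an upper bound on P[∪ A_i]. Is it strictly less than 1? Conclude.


Union bound: P[∪_{i=1}^{32} A_i] ≤ Σ_i P[A_i] ≤ 32·p = 32·(13/448) = 13/14.
Numerically: 13/14 ≈ 0.928571.
Is 13/14 < 1? YES.
Since P[∪ A_i] ≤ 13/14 < 1, the complement has P[∩ A_i^c] ≥ 1 − 13/14 = 1/14 > 0, so some outcome avoids every A_i.

32·p = 13/14 ≈ 0.928571; existence CERTIFIED by the union bound.


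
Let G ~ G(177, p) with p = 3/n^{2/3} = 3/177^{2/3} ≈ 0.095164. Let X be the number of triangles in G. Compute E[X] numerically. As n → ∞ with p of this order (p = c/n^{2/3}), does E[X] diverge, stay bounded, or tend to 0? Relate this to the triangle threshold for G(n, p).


Number of potential triangles: C(177, 3) = 908600.
Each occurs with probability p³ ≈ (0.095164)³ ≈ 8.6182132e-04.
By linearity: E[X] = C(177, 3)·p³ ≈ 908600 · 8.6182132e-04 ≈ 783.05085.
Since α = 2/3 < 1, p = c/n^{2/3} ≫ 1/n is above the triangle threshold p ~ 1/n. Asymptotically E[X] ~ (c³/6)·n^{3(1−α)} = (3³/6)·n^{1} → ∞; triangles are abundant w.h.p.

E[X] ≈ 783.05085; in regime p = Θ(1/n^{2/3}) E[X] diverges (above the triangle threshold p ~ 1/n).


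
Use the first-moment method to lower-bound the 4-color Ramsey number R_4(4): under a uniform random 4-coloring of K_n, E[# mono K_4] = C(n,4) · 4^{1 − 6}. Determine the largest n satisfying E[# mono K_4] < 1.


We need C(n, 4) · 4^{1 − 6} < 1, i.e. C(n, 4) < 4^{6 − 1} = 1024.
Check values of n near the boundary:
  n = 8: C(8, 4) = 70; 70 < 1024? YES
  n = 9: C(9, 4) = 126; 126 < 1024? YES
  n = 10: C(10, 4) = 210; 210 < 1024? YES
  n = 11: C(11, 4) = 330; 330 < 1024? YES
  n = 12: C(12, 4) = 495; 495 < 1024? YES
  n = 13: C(13, 4) = 715; 715 < 1024? YES
  n = 14: C(14, 4) = 1001; 1001 < 1024? YES
  n = 15: C(15, 4) = 1365; 1365 < 1024? NO
The largest n with C(n, 4) < 1024 is n = 14 (where E[X] = 1001/1024 ≈ 0.9775). Hence R_4(4) > 14, i.e. R_4(4) ≥ 15.

Largest n = 14; hence R_4(4) > 14.


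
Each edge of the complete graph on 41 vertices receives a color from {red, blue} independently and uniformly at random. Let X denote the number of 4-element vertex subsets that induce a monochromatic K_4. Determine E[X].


Let X = Σ_S X_S over the C(41, 4) = 101270 subsets S of size 4, where X_S = 1 if the K_4 on S is monochromatic.
For a fixed S, the K_4 on S has C(4, 2) = 6 edges. P[all 6 edges red] = (1/2)^6, and likewise for blue, so P[monochromatic] = 2·(1/2)^6 = 2^{1 − 6} = 1/32.
Summing: E[X] = C(41, 4) · 2^{1 − 6} = 101270 · 1/32 = 50635/16.
Numerically: E[X] ≈ 3164.68750.

E[X] = C(41,4)·2^(1−C(4,2)) = 50635/16 ≈ 3164.68750.


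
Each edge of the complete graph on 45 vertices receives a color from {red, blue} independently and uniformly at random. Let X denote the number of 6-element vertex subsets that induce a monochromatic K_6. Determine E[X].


Let X = Σ_S X_S over the C(45, 6) = 8145060 subsets S of size 6, where X_S = 1 if the K_6 on S is monochromatic.
For a fixed S, the K_6 on S has C(6, 2) = 15 edges. P[all 15 edges red] = (1/2)^15, and likewise for blue, so P[monochromatic] = 2·(1/2)^15 = 2^{1 − 15} = 1/16384.
By linearity: E[X] = C(45, 6) · 2^{1 − 15} = 8145060 · 1/16384 = 2036265/4096.
Numerically: E[X] ≈ 497.135.

E[X] = C(45,6)·2^(1−C(6,2)) = 2036265/4096 ≈ 497.135.


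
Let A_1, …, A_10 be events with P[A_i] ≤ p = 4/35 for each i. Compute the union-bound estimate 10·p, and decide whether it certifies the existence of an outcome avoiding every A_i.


Union bound: P[∪_{i=1}^{10} A_i] ≤ Σ_i P[A_i] ≤ 10·p = 10·(4/35) = 8/7.
Numerically: 8/7 ≈ 1.14286.
Is 8/7 < 1? NO.
Since the bound 8/7 is ≥ 1, the union bound is uninformative here; it does NOT by itself certify existence.

10·p = 8/7 ≈ 1.14286; existence NOT certified by the union bound.


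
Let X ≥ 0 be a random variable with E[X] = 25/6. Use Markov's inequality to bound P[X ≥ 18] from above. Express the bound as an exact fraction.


μ = E[X] = 25/6, a = 18.
Markov: P[X ≥ 18] ≤ μ/a = (25/6)/18 = 25/108.
Numerically: ≈ 0.231.
(Since a = 18 > μ = 4.167, the bound 25/108 is < 1 and informative.)

P[X ≥ 18] ≤ 25/108 ≈ 0.231.


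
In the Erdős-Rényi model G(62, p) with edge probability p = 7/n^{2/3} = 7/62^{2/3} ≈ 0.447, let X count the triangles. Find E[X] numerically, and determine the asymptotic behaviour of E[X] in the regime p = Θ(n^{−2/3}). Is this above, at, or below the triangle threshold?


Number of potential triangles: C(62, 3) = 37820.
Each occurs with probability p³ ≈ (0.447)³ ≈ 8.92300e-02.
By linearity: E[X] = C(62, 3)·p³ ≈ 37820 · 8.92300e-02 ≈ 3374.677.
Since α = 2/3 < 1, p = c/n^{2/3} ≫ 1/n is above the triangle threshold p ~ 1/n. Asymptotically E[X] ~ (c³/6)·n^{3(1−α)} = (7³/6)·n^{1} → ∞; triangles are abundant w.h.p.

E[X] ≈ 3374.677; in regime p = Θ(1/n^{2/3}) E[X] diverges (above the triangle threshold p ~ 1/n).


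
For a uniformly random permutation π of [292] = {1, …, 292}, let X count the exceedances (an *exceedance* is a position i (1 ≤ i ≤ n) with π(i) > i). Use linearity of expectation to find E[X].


Write X = Σ_{i=1}^{292} X_i, where X_i = 1_{π(i) > i}.
For each fixed i, π(i) is uniform over {1, …, 292} (marginal of a uniform permutation), so P[π(i) > i] = (n − i)/n. Summing: Σ_{i=1}^{292} (n − i)/n = (0 + 1 + … + 291)/292 = 292(292 − 1)/(2·292) = (292 − 1)/2.
Hence E[X] = Σ_{i=1}^{292} (292 − i)/292 = 291/2 ≈ 145.50000.

E[X] = 291/2 = 145.50000.


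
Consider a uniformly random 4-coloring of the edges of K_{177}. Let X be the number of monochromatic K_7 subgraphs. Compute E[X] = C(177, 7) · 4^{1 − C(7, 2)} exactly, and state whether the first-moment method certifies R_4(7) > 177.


E[X] = C(177, 7) · 4^{1 − 21} = 957664425960 · 4^{−20} = 957664425960/1099511627776.
As a reduced fraction: E[X] = 119708053245/137438953472 ≈ 0.871.
Is E[X] < 1? YES.
Since E[X] < 1, there exists a 4-coloring of K_{177} with no monochromatic K_7; hence R_4(7) > 177.

E[X] = 119708053245/137438953472 ≈ 0.871; E[X] < 1, so R_4(7) > 177.


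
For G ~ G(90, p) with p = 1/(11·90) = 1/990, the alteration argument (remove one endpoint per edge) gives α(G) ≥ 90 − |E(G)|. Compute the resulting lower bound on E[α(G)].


E[|E(G)|] = C(90, 2)·p = 4005 · (1/990) = 89/22.
E[α(G)] ≥ n − E[|E(G)|] = 90 − 89/22 = 1891/22.
Numerically: ≈ 85.95455.
(This is only a lower bound; the true E[α(G)] may be larger.)

E[α(G)] ≥ 1891/22 ≈ 85.95455.


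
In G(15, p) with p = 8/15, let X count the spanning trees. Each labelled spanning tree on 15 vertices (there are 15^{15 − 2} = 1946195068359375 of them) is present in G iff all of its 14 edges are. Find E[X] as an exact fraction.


K_15 has 15^{15 − 2} = 1946195068359375 labelled spanning trees.
For each such spanning tree H, let X_H = 1 if all 14 edges of H are present in G. Then P[X_H = 1] = p^{14} = (8/15)^{14} = 4398046511104/29192926025390625.
Summing the indicators: E[X] = Σ_H E[X_H] = 1946195068359375 · p^{14} = 1946195068359375 · 4398046511104/29192926025390625 = 4398046511104/15.
Numerically: E[X] ≈ 2.932e+11.

E[X] = 1946195068359375 · (8/15)^{14} = 4398046511104/15 ≈ 2.932e+11.


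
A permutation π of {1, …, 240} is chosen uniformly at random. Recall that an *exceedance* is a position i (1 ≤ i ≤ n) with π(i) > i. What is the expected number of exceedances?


Write X = Σ_{i=1}^{240} X_i, where X_i = 1_{π(i) > i}.
For each fixed i, π(i) is uniform over {1, …, 240} (marginal of a uniform permutation), so P[π(i) > i] = (n − i)/n. Summing: Σ_{i=1}^{240} (n − i)/n = (0 + 1 + … + 239)/240 = 240(240 − 1)/(2·240) = (240 − 1)/2.
Hence E[X] = Σ_{i=1}^{240} (240 − i)/240 = 239/2 ≈ 119.50000.

E[X] = 239/2 = 119.50000.


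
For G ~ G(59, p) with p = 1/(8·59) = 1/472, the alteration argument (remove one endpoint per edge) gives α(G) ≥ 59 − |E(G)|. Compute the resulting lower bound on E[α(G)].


E[|E(G)|] = C(59, 2)·p = 1711 · (1/472) = 29/8.
E[α(G)] ≥ n − E[|E(G)|] = 59 − 29/8 = 443/8.
Numerically: ≈ 55.3750.
(This is only a lower bound; the true E[α(G)] may be larger.)

E[α(G)] ≥ 443/8 ≈ 55.3750.


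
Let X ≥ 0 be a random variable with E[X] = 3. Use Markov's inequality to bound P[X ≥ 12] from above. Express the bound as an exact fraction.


μ = E[X] = 3, a = 12.
Markov: P[X ≥ 12] ≤ μ/a = (3)/12 = 1/4.
Numerically: ≈ 0.25000.
(Since a = 12 > μ = 3.00000, the bound 1/4 is < 1 and informative.)

P[X ≥ 12] ≤ 1/4 ≈ 0.25000.


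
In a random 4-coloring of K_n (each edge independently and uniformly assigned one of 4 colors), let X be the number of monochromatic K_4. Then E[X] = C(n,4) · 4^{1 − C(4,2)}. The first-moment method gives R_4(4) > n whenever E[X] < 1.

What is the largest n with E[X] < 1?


We need C(n, 4) · 4^{1 − 6} < 1, i.e. C(n, 4) < 4^{6 − 1} = 1024.
Check values of n near the boundary:
  n = 10: C(10, 4) = 210; 210 < 1024? YES
  n = 11: C(11, 4) = 330; 330 < 1024? YES
  n = 12: C(12, 4) = 495; 495 < 1024? YES
  n = 13: C(13, 4) = 715; 715 < 1024? YES
  n = 14: C(14, 4) = 1001; 1001 < 1024? YES
  n = 15: C(15, 4) = 1365; 1365 < 1024? NO
The largest n with C(n, 4) < 1024 is n = 14 (where E[X] = 1001/1024 ≈ 0.9775). Hence R_4(4) > 14, i.e. R_4(4) ≥ 15.

Largest n = 14; hence R_4(4) > 14.


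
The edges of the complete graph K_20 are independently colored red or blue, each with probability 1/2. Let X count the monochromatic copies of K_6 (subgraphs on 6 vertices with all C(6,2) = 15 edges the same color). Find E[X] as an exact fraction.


Let X = Σ_S X_S over the C(20, 6) = 38760 subsets S of size 6, where X_S = 1 if the K_6 on S is monochromatic.
For a fixed S, the K_6 on S has C(6, 2) = 15 edges. P[all 15 edges red] = (1/2)^15, and likewise for blue, so P[monochromatic] = 2·(1/2)^15 = 2^{1 − 15} = 1/16384.
By linearity: E[X] = C(20, 6) · 2^{1 − 15} = 38760 · 1/16384 = 4845/2048.
Numerically: E[X] ≈ 2.3657.

E[X] = C(20,6)·2^(1−C(6,2)) = 4845/2048 ≈ 2.3657.


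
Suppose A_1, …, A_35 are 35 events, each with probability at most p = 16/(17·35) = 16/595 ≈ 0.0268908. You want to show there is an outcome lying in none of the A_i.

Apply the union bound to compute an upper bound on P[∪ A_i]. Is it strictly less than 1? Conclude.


Union bound: P[∪_{i=1}^{35} A_i] ≤ Σ_i P[A_i] ≤ 35·p = 35·(16/595) = 16/17.
Numerically: 16/17 ≈ 0.9411765.
Is 16/17 < 1? YES.
Since P[∪ A_i] ≤ 16/17 < 1, the complement has P[∩ A_i^c] ≥ 1 − 16/17 = 1/17 > 0, so some outcome avoids every A_i.

35·p = 16/17 ≈ 0.9411765; existence CERTIFIED by the union bound.


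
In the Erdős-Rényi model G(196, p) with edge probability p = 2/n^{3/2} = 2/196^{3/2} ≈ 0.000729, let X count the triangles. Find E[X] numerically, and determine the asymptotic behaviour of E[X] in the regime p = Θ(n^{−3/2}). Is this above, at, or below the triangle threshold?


Number of potential triangles: C(196, 3) = 1235780.
Each occurs with probability p³ ≈ (0.000729)³ ≈ 3.87202e-10.
By linearity: E[X] = C(196, 3)·p³ ≈ 1235780 · 3.87202e-10 ≈ 0.000.
Since α = 3/2 > 1, p = c/n^{3/2} = o(1/n) is below the triangle threshold p ~ 1/n. Asymptotically E[X] ~ (c³/6)·n^{3(1−α)} = (2³/6)·n^{-1.5} → 0, so by Markov's inequality G has no triangles w.h.p.

E[X] ≈ 0.000; in regime p = Θ(1/n^{3/2}) E[X] tends to 0 (below the triangle threshold p ~ 1/n).


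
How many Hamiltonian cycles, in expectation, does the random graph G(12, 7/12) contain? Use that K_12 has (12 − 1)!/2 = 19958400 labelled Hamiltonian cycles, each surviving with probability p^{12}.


K_12 has (12 − 1)!/2 = 19958400 labelled Hamiltonian cycles.
For each such Hamiltonian cycle H, let X_H = 1 if all 12 edges of H are present in G. Then P[X_H = 1] = p^{12} = (7/12)^{12} = 13841287201/8916100448256.
By linearity of expectation: E[X] = Σ_H E[X_H] = 19958400 · p^{12} = 19958400 · 13841287201/8916100448256 = 26644477861925/859963392.
Numerically: E[X] ≈ 3.1e+04.

E[X] = 19958400 · (7/12)^{12} = 26644477861925/859963392 ≈ 3.1e+04.


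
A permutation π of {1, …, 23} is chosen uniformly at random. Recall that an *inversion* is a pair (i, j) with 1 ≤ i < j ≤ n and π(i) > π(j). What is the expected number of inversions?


Write X = Σ X_I over the C(23, 2) = 253 pairs i < j, with X_I the indicator of one inversion.
There are 253 indicators.
For each fixed pair i < j, the values π(i) and π(j) are two distinct elements of {1, …, 23} in uniformly random order; by symmetry P[π(i) > π(j)] = 1/2.
By linearity: E[X] = 253 · (1/2) = C(23, 2) · (1/2) = 253/2 = 253/2 ≈ 126.500.

E[X] = 253/2 = 126.500.


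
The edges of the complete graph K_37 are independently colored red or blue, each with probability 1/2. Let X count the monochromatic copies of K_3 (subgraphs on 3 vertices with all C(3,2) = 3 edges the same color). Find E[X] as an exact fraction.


Let X = Σ_S X_S over the C(37, 3) = 7770 subsets S of size 3, where X_S = 1 if the K_3 on S is monochromatic.
For a fixed S, the K_3 on S has C(3, 2) = 3 edges. P[all 3 edges red] = (1/2)^3, and likewise for blue, so P[monochromatic] = 2·(1/2)^3 = 2^{1 − 3} = 1/4.
By linearity of expectation: E[X] = C(37, 3) · 2^{1 − 3} = 7770 · 1/4 = 3885/2.
Numerically: E[X] ≈ 1942.50000.

E[X] = C(37,3)·2^(1−C(3,2)) = 3885/2 ≈ 1942.50000.


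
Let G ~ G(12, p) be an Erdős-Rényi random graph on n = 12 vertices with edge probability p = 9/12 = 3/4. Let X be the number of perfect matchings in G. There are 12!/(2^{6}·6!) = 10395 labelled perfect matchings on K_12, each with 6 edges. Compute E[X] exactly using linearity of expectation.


K_12 has 12!/(2^{6}·6!) = 10395 labelled perfect matchings.
For each such perfect matching H, let X_H = 1 if all 6 edges of H are present in G. Then P[X_H = 1] = p^{6} = (3/4)^{6} = 729/4096.
By linearity: E[X] = Σ_H E[X_H] = 10395 · p^{6} = 10395 · 729/4096 = 7577955/4096.
Numerically: E[X] ≈ 1.85e+03.

E[X] = 10395 · (3/4)^{6} = 7577955/4096 ≈ 1.85e+03.


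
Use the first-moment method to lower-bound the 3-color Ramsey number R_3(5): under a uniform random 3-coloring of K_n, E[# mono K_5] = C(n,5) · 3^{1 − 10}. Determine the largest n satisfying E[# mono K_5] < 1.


We need C(n, 5) · 3^{1 − 10} < 1, i.e. C(n, 5) < 3^{10 − 1} = 19683.
Check values of n near the boundary:
  n = 14: C(14, 5) = 2002; 2002 < 19683? YES
  n = 15: C(15, 5) = 3003; 3003 < 19683? YES
  n = 16: C(16, 5) = 4368; 4368 < 19683? YES
  n = 17: C(17, 5) = 6188; 6188 < 19683? YES
  n = 18: C(18, 5) = 8568; 8568 < 19683? YES
  n = 19: C(19, 5) = 11628; 11628 < 19683? YES
  n = 20: C(20, 5) = 15504; 15504 < 19683? YES
  n = 21: C(21, 5) = 20349; 20349 < 19683? NO
The largest n with C(n, 5) < 19683 is n = 20 (where E[X] = 5168/6561 ≈ 0.78768). Hence R_3(5) > 20, i.e. R_3(5) ≥ 21.

Largest n = 20; hence R_3(5) > 20.


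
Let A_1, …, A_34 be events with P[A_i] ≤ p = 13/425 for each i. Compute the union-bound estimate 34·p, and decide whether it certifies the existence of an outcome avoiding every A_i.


Union bound: P[∪_{i=1}^{34} A_i] ≤ Σ_i P[A_i] ≤ 34·p = 34·(13/425) = 26/25.
Numerically: 26/25 ≈ 1.0400000.
Is 26/25 < 1? NO.
Since the bound 26/25 is ≥ 1, the union bound is uninformative here; it does NOT by itself certify existence.

34·p = 26/25 ≈ 1.0400000; existence NOT certified by the union bound.


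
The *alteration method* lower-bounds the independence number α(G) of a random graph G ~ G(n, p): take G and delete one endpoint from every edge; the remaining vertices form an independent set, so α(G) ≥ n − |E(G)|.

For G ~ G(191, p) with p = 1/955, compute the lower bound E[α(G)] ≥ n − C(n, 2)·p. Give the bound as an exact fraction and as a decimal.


E[|E(G)|] = C(191, 2)·p = 18145 · (1/955) = 19.
E[α(G)] ≥ n − E[|E(G)|] = 191 − 19 = 172.
Numerically: ≈ 172.000.
(This is only a lower bound; the true E[α(G)] may be larger.)

E[α(G)] ≥ 172 ≈ 172.000.


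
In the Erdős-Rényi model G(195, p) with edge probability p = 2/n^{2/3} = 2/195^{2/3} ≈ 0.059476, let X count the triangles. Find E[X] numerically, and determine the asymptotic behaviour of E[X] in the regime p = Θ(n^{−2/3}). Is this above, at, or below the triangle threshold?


Number of potential triangles: C(195, 3) = 1216865.
Each occurs with probability p³ ≈ (0.059476)³ ≈ 2.1038790e-04.
By linearity: E[X] = C(195, 3)·p³ ≈ 1216865 · 2.1038790e-04 ≈ 256.01368.
Since α = 2/3 < 1, p = c/n^{2/3} ≫ 1/n is above the triangle threshold p ~ 1/n. Asymptotically E[X] ~ (c³/6)·n^{3(1−α)} = (2³/6)·n^{1} → ∞; triangles are abundant w.h.p.

E[X] ≈ 256.01368; in regime p = Θ(1/n^{2/3}) E[X] diverges (above the triangle threshold p ~ 1/n).


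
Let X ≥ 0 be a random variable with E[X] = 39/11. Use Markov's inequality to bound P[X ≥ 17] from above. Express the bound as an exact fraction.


μ = E[X] = 39/11, a = 17.
Markov: P[X ≥ 17] ≤ μ/a = (39/11)/17 = 39/187.
Numerically: ≈ 0.208556.
(Since a = 17 > μ = 3.545455, the bound 39/187 is < 1 and informative.)

P[X ≥ 17] ≤ 39/187 ≈ 0.208556.


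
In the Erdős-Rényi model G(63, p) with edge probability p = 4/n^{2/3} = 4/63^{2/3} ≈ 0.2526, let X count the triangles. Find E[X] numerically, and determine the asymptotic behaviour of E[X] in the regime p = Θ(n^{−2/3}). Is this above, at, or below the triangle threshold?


Number of potential triangles: C(63, 3) = 39711.
Each occurs with probability p³ ≈ (0.2526)³ ≈ 1.612497e-02.
By linearity: E[X] = C(63, 3)·p³ ≈ 39711 · 1.612497e-02 ≈ 640.3386.
Since α = 2/3 < 1, p = c/n^{2/3} ≫ 1/n is above the triangle threshold p ~ 1/n. Asymptotically E[X] ~ (c³/6)·n^{3(1−α)} = (4³/6)·n^{1} → ∞; triangles are abundant w.h.p.

E[X] ≈ 640.3386; in regime p = Θ(1/n^{2/3}) E[X] diverges (above the triangle threshold p ~ 1/n).


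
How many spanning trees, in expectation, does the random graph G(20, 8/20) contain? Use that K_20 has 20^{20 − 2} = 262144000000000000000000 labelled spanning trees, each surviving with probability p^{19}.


K_20 has 20^{20 − 2} = 262144000000000000000000 labelled spanning trees.
For each such spanning tree H, let X_H = 1 if all 19 edges of H are present in G. Then P[X_H = 1] = p^{19} = (2/5)^{19} = 524288/19073486328125.
By linearity: E[X] = Σ_H E[X_H] = 262144000000000000000000 · p^{19} = 262144000000000000000000 · 524288/19073486328125 = 36028797018963968/5.
Numerically: E[X] ≈ 7.20576e+15.

E[X] = 262144000000000000000000 · (2/5)^{19} = 36028797018963968/5 ≈ 7.20576e+15.


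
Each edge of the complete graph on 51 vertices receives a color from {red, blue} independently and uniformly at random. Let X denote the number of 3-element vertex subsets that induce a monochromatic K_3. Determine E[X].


Let X = Σ_S X_S over the C(51, 3) = 20825 subsets S of size 3, where X_S = 1 if the K_3 on S is monochromatic.
For a fixed S, the K_3 on S has C(3, 2) = 3 edges. P[all 3 edges red] = (1/2)^3, and likewise for blue, so P[monochromatic] = 2·(1/2)^3 = 2^{1 − 3} = 1/4.
By linearity of expectation: E[X] = C(51, 3) · 2^{1 − 3} = 20825 · 1/4 = 20825/4.
Numerically: E[X] ≈ 5206.25000.

E[X] = C(51,3)·2^(1−C(3,2)) = 20825/4 ≈ 5206.25000.


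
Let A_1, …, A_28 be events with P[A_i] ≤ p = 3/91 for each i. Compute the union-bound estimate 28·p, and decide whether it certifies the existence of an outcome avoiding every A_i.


Union bound: P[∪_{i=1}^{28} A_i] ≤ Σ_i P[A_i] ≤ 28·p = 28·(3/91) = 12/13.
Numerically: 12/13 ≈ 0.9230769.
Is 12/13 < 1? YES.
Since P[∪ A_i] ≤ 12/13 < 1, the complement has P[∩ A_i^c] ≥ 1 − 12/13 = 1/13 > 0, so some outcome avoids every A_i.

28·p = 12/13 ≈ 0.9230769; existence CERTIFIED by the union bound.


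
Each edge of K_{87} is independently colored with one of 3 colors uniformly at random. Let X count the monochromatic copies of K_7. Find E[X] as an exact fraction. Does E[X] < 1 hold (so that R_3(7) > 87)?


E[X] = C(87, 7) · 3^{1 − 21} = 5843355957 · 3^{−20} = 5843355957/3486784401.
As a reduced fraction: E[X] = 72140197/43046721 ≈ 1.676.
Is E[X] < 1? NO.
Since E[X] ≥ 1, the first-moment bound is inconclusive at n = 87; it does NOT by itself certify R_3(7) > 87.

E[X] = 72140197/43046721 ≈ 1.676; E[X] ≥ 1; first-moment method inconclusive here.


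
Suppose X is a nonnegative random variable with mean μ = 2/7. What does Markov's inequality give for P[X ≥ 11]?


μ = E[X] = 2/7, a = 11.
Markov: P[X ≥ 11] ≤ μ/a = (2/7)/11 = 2/77.
Numerically: ≈ 0.025974.
(Since a = 11 > μ = 0.285714, the bound 2/77 is < 1 and informative.)

P[X ≥ 11] ≤ 2/77 ≈ 0.025974.


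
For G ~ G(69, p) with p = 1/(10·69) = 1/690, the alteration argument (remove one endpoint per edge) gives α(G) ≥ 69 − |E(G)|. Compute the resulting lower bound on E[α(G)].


E[|E(G)|] = C(69, 2)·p = 2346 · (1/690) = 17/5.
E[α(G)] ≥ n − E[|E(G)|] = 69 − 17/5 = 328/5.
Numerically: ≈ 65.600.
(This is only a lower bound; the true E[α(G)] may be larger.)

E[α(G)] ≥ 328/5 ≈ 65.600.


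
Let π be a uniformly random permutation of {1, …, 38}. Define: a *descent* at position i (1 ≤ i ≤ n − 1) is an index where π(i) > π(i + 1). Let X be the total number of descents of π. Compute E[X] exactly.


Write X = Σ X_I over i = 1, …, 37, with X_I the indicator of one descent.
There are 37 indicators.
For each fixed i, the pair (π(i), π(i+1)) is a uniformly random ordered pair of distinct values from {1, …, 38}; by symmetry P[π(i) > π(i+1)] = 1/2.
By linearity: E[X] = 37 · (1/2) = (38 − 1) · (1/2) = 37/2 ≈ 18.5000.

E[X] = 37/2 = 18.5000.


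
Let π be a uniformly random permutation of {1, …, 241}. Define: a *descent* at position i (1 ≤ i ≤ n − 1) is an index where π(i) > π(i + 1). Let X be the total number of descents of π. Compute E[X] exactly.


Write X = Σ X_I over i = 1, …, 240, with X_I the indicator of one descent.
There are 240 indicators.
For each fixed i, the pair (π(i), π(i+1)) is a uniformly random ordered pair of distinct values from {1, …, 241}; by symmetry P[π(i) > π(i+1)] = 1/2.
By linearity: E[X] = 240 · (1/2) = (241 − 1) · (1/2) = 120 ≈ 120.00000.

E[X] = 120 = 120.00000.


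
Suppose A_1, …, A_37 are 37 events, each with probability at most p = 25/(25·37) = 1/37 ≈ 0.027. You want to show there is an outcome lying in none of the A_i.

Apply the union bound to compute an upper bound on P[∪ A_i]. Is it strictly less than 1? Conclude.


Union bound: P[∪_{i=1}^{37} A_i] ≤ Σ_i P[A_i] ≤ 37·p = 37·(1/37) = 1.
Numerically: 1 ≈ 1.000.
Is 1 < 1? NO.
Since the bound 1 is ≥ 1, the union bound is uninformative here; it does NOT by itself certify existence.

37·p = 1 ≈ 1.000; existence NOT certified by the union bound.


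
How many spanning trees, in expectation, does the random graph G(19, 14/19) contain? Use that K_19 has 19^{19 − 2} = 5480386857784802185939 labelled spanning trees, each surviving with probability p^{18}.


K_19 has 19^{19 − 2} = 5480386857784802185939 labelled spanning trees.
For each such spanning tree H, let X_H = 1 if all 18 edges of H are present in G. Then P[X_H = 1] = p^{18} = (14/19)^{18} = 426878854210636742656/104127350297911241532841.
By linearity of expectation: E[X] = Σ_H E[X_H] = 5480386857784802185939 · p^{18} = 5480386857784802185939 · 426878854210636742656/104127350297911241532841 = 426878854210636742656/19.
Numerically: E[X] ≈ 2.25e+19.

E[X] = 5480386857784802185939 · (14/19)^{18} = 426878854210636742656/19 ≈ 2.25e+19.
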